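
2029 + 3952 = 5981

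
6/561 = 2/187 =0.01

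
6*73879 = 443274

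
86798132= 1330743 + 85467389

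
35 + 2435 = 2470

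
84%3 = 0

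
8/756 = 2/189 = 0.01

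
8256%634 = 14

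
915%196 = 131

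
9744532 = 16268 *599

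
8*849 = 6792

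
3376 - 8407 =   -  5031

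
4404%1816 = 772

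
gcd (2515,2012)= 503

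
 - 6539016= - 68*96162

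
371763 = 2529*147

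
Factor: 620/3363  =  2^2*3^(-1 )*5^1*19^( - 1 )*31^1*59^(-1 )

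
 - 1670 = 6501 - 8171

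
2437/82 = 2437/82 = 29.72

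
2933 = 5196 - 2263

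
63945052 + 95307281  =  159252333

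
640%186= 82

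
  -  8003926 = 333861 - 8337787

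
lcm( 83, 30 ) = 2490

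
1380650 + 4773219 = 6153869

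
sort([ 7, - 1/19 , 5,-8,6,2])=[ - 8, - 1/19 , 2,5,6, 7]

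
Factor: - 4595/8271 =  - 3^( - 2)*5^1 = -  5/9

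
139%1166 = 139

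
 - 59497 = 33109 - 92606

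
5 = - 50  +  55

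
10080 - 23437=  - 13357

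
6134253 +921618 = 7055871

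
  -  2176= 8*(-272 )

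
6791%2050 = 641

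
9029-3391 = 5638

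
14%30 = 14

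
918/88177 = 918/88177 = 0.01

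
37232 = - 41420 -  - 78652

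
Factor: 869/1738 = 1/2 = 2^ ( - 1 ) 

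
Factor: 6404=2^2*1601^1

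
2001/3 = 667 = 667.00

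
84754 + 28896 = 113650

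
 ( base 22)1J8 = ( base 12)63A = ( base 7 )2440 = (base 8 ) 1616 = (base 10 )910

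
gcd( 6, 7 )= 1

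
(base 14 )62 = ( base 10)86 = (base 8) 126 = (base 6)222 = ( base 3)10012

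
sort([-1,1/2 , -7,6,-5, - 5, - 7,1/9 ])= [-7 , - 7, - 5,-5, - 1,1/9,1/2,6 ] 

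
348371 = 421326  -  72955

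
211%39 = 16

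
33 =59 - 26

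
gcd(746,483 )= 1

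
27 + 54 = 81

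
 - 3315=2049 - 5364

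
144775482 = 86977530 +57797952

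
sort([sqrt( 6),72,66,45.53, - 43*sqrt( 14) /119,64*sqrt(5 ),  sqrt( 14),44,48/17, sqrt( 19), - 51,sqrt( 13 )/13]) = [ - 51, - 43 * sqrt( 14)/119, sqrt( 13 )/13, sqrt( 6 ), 48/17, sqrt( 14 ), sqrt( 19), 44, 45.53, 66, 72, 64*sqrt(5 )]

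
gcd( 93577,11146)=1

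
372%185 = 2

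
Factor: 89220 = 2^2*3^1*5^1 *1487^1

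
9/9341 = 9/9341 = 0.00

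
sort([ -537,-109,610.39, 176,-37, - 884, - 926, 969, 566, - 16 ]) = [-926,  -  884, - 537,-109 ,-37,-16, 176,  566, 610.39, 969] 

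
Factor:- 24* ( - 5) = 120 = 2^3*3^1  *  5^1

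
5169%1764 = 1641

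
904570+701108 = 1605678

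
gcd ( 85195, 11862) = 1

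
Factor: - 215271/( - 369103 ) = 459/787= 3^3*17^1 * 787^ ( - 1)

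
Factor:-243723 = -3^1*137^1*593^1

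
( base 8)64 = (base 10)52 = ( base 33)1j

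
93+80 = 173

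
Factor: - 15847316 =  - 2^2*311^1*12739^1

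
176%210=176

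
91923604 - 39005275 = 52918329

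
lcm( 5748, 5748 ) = 5748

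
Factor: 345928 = 2^3*11^1*3931^1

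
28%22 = 6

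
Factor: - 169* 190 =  -32110 = - 2^1 * 5^1*13^2 * 19^1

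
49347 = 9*5483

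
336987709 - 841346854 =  - 504359145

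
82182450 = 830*99015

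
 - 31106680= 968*( - 32135)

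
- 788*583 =-459404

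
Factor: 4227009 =3^1*23^1*61261^1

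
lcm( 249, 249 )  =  249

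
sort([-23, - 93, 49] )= [  -  93, - 23, 49 ] 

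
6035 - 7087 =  - 1052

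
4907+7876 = 12783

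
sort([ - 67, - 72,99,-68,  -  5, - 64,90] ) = [- 72, - 68, - 67, - 64 , - 5,90,99] 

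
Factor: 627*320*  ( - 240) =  -48153600 = -  2^10*3^2*5^2*11^1*19^1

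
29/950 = 29/950 = 0.03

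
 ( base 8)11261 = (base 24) 879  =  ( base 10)4785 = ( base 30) 59f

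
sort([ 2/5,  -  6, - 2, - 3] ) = [  -  6, - 3, - 2,2/5 ] 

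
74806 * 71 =5311226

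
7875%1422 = 765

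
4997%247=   57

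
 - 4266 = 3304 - 7570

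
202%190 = 12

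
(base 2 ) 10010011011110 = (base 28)c12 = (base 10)9438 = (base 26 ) dp0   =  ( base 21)1089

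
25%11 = 3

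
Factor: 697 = 17^1*41^1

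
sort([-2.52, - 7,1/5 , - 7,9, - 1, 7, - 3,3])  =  [ - 7, - 7,-3, - 2.52 , - 1,  1/5 , 3, 7,9]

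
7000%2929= 1142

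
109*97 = 10573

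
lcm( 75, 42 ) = 1050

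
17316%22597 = 17316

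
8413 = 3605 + 4808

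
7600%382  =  342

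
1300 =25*52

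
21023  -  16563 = 4460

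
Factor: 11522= 2^1 *7^1 * 823^1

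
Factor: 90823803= 3^1*7^2 *23^1 * 26863^1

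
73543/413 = 73543/413=178.07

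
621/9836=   621/9836=0.06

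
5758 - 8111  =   - 2353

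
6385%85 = 10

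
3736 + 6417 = 10153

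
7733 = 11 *703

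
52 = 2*26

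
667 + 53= 720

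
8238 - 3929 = 4309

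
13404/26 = 515 + 7/13 = 515.54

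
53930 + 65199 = 119129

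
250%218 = 32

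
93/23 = 4  +  1/23=4.04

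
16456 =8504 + 7952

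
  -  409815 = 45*( - 9107)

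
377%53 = 6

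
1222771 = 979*1249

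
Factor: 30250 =2^1*5^3*11^2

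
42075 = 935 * 45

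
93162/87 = 31054/29  =  1070.83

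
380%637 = 380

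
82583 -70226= 12357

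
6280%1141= 575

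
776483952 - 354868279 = 421615673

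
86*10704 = 920544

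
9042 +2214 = 11256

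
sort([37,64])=[ 37, 64]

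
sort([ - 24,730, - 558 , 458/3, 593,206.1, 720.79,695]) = [ - 558, - 24, 458/3,206.1,593,695,  720.79, 730 ]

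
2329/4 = 582  +  1/4 = 582.25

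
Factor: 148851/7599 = 3^2*17^ ( - 1 )*37^1  =  333/17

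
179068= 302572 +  - 123504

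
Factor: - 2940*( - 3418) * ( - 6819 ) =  - 2^3*3^2*5^1*7^2*1709^1*2273^1 = - 68523585480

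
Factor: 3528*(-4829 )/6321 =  - 115896/43 = - 2^3*3^1*11^1*43^( - 1)*439^1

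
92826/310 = 299 + 68/155 = 299.44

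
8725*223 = 1945675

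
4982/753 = 6+464/753  =  6.62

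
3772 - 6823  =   - 3051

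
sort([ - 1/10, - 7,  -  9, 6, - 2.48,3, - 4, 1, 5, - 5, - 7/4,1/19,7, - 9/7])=[- 9 ,-7, - 5,-4,-2.48,-7/4 , - 9/7, - 1/10,1/19,1,3, 5, 6, 7 ]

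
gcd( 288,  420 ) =12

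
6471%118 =99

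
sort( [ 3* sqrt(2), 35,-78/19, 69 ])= [-78/19, 3*sqrt( 2 ),35, 69]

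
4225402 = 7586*557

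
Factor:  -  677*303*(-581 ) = 3^1 *7^1*83^1*101^1*677^1 = 119181111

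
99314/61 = 99314/61=1628.10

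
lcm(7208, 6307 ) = 50456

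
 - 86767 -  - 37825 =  - 48942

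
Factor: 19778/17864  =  2^( - 2)*7^( - 1 )*31^1=31/28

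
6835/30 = 1367/6  =  227.83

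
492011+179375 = 671386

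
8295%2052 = 87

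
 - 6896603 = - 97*71099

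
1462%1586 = 1462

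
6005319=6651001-645682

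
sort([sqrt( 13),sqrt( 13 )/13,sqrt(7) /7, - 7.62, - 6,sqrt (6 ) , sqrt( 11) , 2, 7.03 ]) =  [-7.62, - 6,sqrt( 13)/13, sqrt( 7) /7, 2,  sqrt(6),sqrt( 11),sqrt( 13 ) , 7.03]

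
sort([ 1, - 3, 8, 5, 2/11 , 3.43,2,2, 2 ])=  [ - 3, 2/11,1, 2, 2,2, 3.43, 5, 8 ] 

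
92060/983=93 + 641/983 = 93.65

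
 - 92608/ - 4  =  23152/1 = 23152.00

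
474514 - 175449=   299065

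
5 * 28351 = 141755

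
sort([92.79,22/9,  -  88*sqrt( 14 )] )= [ - 88*sqrt(14), 22/9,  92.79]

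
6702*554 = 3712908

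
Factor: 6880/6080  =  2^( - 1 )*19^( - 1) * 43^1=43/38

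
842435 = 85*9911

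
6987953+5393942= 12381895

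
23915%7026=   2837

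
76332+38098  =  114430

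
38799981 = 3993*9717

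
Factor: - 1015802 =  - 2^1 * 507901^1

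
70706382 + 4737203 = 75443585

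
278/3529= 278/3529 = 0.08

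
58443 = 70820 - 12377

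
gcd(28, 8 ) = 4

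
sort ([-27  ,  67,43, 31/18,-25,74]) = [ - 27,-25, 31/18,43,67, 74 ]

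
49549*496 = 24576304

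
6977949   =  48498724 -41520775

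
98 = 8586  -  8488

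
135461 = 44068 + 91393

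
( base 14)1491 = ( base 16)e47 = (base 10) 3655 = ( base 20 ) 92f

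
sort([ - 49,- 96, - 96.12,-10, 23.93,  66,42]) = [ - 96.12, -96, - 49,-10, 23.93, 42,  66 ] 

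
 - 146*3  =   - 438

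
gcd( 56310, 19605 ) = 15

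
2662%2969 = 2662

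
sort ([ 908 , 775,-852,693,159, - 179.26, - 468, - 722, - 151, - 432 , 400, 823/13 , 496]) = [ - 852, -722, - 468, -432, - 179.26, - 151, 823/13, 159, 400, 496, 693, 775, 908 ]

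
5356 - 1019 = 4337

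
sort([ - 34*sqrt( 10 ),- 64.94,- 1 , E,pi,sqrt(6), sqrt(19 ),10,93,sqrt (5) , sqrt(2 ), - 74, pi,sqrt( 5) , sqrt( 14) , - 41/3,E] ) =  [ - 34 * sqrt( 10 ), - 74, - 64.94, - 41/3, - 1,sqrt( 2),sqrt(5), sqrt( 5),sqrt(6 ),E , E,  pi,pi, sqrt(14),sqrt(19 ),10, 93 ] 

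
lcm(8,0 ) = 0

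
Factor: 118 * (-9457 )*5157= - 5754830382 = - 2^1*3^3*7^2*59^1*191^1*193^1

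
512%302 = 210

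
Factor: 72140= 2^2 * 5^1*3607^1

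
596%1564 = 596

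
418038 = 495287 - 77249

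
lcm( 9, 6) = 18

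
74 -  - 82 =156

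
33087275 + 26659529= 59746804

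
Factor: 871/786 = 2^(-1 )*3^( - 1)*13^1*67^1 * 131^( - 1) 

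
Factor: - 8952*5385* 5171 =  - 249275914920 = - 2^3*3^2*5^1*359^1*373^1*5171^1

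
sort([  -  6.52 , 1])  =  [ - 6.52,1]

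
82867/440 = 188 + 147/440 = 188.33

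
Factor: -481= - 13^1*37^1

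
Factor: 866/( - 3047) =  - 2^1*11^( - 1 )*277^ ( - 1)*433^1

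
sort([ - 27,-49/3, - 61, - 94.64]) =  [ - 94.64,  -  61, - 27, - 49/3 ]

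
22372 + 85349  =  107721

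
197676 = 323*612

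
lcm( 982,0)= 0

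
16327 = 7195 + 9132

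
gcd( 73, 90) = 1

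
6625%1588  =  273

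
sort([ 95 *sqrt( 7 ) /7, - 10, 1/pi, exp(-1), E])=[ - 10,1/pi,exp( - 1),E, 95*sqrt(7 )/7 ]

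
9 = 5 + 4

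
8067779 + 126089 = 8193868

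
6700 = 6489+211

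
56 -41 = 15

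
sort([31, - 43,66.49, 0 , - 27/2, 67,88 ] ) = [-43,-27/2,  0, 31, 66.49 , 67, 88] 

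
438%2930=438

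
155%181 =155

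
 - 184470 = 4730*(-39 ) 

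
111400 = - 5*(  -  22280 ) 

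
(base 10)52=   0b110100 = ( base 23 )26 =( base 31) 1l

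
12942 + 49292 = 62234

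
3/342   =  1/114 = 0.01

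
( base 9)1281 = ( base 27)18j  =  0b1111000100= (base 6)4244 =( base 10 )964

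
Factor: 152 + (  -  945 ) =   -  793 = - 13^1*61^1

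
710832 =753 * 944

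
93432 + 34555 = 127987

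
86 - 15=71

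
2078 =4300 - 2222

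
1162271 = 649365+512906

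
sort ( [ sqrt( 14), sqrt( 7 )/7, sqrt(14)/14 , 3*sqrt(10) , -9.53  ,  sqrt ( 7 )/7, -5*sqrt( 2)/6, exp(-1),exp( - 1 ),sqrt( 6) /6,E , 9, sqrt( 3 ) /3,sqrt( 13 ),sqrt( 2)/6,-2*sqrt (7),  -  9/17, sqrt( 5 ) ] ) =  [-9.53, - 2*sqrt( 7),-5*sqrt( 2 )/6, - 9/17 , sqrt ( 2)/6, sqrt (14)/14, exp( - 1), exp(- 1),  sqrt(7) /7,sqrt( 7 )/7,  sqrt(6 ) /6,sqrt (3 )/3,  sqrt(5), E, sqrt( 13),sqrt( 14 ),9, 3*sqrt ( 10) ]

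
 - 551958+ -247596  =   - 799554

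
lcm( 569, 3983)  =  3983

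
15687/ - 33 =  -5229/11 =- 475.36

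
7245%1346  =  515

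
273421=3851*71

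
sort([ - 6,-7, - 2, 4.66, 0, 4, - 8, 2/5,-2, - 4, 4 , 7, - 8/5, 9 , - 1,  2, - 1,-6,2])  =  [ - 8,- 7,  -  6,-6,-4,-2,-2,  -  8/5,-1,-1,0,2/5, 2, 2, 4,4, 4.66,7, 9 ] 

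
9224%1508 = 176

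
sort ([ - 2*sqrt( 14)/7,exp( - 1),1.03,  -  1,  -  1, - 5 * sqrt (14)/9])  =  [ - 5*sqrt( 14 )/9,  -  2*sqrt ( 14 ) /7, - 1 ,-1, exp( - 1) , 1.03 ] 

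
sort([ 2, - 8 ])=[ - 8,2]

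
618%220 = 178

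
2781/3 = 927 = 927.00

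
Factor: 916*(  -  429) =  - 392964  =  - 2^2*3^1*11^1 * 13^1*229^1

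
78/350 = 39/175 = 0.22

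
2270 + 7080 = 9350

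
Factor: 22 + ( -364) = -342 = - 2^1*3^2*19^1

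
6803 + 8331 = 15134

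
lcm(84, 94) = 3948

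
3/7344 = 1/2448 = 0.00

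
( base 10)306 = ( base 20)f6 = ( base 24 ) ci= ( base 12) 216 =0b100110010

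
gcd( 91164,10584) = 12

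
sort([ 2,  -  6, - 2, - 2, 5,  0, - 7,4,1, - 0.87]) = [- 7, - 6, - 2 , - 2,-0.87,  0,1,2, 4,  5] 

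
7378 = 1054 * 7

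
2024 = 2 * 1012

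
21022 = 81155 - 60133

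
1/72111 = 1/72111 = 0.00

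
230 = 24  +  206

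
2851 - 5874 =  - 3023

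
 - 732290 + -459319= - 1191609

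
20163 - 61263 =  - 41100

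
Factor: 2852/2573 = 92/83 = 2^2*23^1*83^( - 1 )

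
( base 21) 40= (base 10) 84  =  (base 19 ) 48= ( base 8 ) 124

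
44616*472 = 21058752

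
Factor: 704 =2^6*11^1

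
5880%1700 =780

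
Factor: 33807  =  3^1 *59^1 * 191^1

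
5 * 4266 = 21330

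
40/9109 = 40/9109  =  0.00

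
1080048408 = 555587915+524460493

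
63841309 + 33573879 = 97415188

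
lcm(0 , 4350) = 0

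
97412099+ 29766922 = 127179021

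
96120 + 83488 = 179608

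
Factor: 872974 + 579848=2^1*3^1*7^1*34591^1= 1452822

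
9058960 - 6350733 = 2708227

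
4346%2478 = 1868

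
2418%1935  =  483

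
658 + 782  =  1440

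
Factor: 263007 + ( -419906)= -156899^1 = - 156899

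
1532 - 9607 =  - 8075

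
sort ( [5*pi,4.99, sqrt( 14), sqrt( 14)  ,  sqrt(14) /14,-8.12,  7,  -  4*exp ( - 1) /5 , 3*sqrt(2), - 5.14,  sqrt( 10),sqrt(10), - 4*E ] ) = [-4*E, - 8.12, - 5.14, - 4*exp(-1 )/5,sqrt (14 ) /14, sqrt( 10),  sqrt (10), sqrt(14), sqrt(14), 3*sqrt( 2), 4.99, 7, 5 * pi ] 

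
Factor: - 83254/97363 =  - 2^1*7^(-2 )*1987^(-1)* 41627^1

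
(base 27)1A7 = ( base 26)1ci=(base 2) 1111101110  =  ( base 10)1006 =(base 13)5c5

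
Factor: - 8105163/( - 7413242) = 2^ ( - 1)*3^1*11^1*79^1*3109^1*3706621^(  -  1 )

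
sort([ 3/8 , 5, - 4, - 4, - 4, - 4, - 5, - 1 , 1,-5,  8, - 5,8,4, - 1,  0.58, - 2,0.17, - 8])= [ - 8, - 5, - 5, - 5, - 4, - 4, - 4,  -  4, - 2, - 1,- 1 , 0.17,3/8,0.58,1 , 4,5,8,8 ] 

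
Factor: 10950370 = 2^1 * 5^1*719^1 * 1523^1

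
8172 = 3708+4464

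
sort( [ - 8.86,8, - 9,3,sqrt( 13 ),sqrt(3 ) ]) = [ - 9, - 8.86,sqrt( 3),3, sqrt (13 ),8 ] 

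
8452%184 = 172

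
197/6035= 197/6035 = 0.03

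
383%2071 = 383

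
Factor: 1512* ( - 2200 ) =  - 2^6*3^3*5^2*7^1*11^1 = - 3326400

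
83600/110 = 760 = 760.00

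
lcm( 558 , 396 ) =12276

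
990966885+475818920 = 1466785805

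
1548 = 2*774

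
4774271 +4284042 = 9058313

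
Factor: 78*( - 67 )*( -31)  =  162006 = 2^1*3^1 * 13^1*31^1*67^1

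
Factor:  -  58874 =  -2^1 * 29437^1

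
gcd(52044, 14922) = 6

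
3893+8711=12604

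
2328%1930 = 398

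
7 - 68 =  - 61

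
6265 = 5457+808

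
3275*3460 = 11331500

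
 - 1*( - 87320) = 87320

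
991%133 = 60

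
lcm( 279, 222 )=20646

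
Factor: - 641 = - 641^1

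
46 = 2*23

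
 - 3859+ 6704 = 2845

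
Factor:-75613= - 83^1*911^1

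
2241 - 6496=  - 4255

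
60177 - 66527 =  - 6350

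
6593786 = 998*6607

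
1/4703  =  1/4703 = 0.00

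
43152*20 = 863040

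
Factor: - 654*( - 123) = 80442 = 2^1*3^2*41^1*109^1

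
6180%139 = 64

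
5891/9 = 5891/9 = 654.56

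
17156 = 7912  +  9244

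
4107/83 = 4107/83 = 49.48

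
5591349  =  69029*81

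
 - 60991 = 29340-90331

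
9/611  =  9/611 =0.01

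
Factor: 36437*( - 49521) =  - 3^1*17^1* 83^1*439^1*971^1= -1804396677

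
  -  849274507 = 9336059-858610566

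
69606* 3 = 208818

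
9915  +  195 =10110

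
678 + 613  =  1291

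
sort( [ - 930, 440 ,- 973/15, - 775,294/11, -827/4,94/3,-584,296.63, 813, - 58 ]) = [ -930, - 775,-584 ,  -  827/4 ,-973/15,-58,  294/11,94/3, 296.63,  440,813 ]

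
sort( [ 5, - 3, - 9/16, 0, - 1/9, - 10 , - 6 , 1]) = [ - 10, - 6, - 3, - 9/16,- 1/9,0,1, 5] 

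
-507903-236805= - 744708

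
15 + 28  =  43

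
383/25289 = 383/25289 = 0.02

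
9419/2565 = 3 + 1724/2565 = 3.67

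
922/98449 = 922/98449 = 0.01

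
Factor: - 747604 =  - 2^2*11^1*13^1*1307^1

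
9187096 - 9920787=  -  733691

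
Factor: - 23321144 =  - 2^3 * 7^1*11^1*17^2 * 131^1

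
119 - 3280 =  - 3161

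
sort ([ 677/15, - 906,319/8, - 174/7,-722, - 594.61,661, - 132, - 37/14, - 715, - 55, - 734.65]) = [ - 906, - 734.65 ,  -  722, - 715,  -  594.61, - 132 , - 55, - 174/7,-37/14,319/8 , 677/15,661 ]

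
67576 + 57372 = 124948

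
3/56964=1/18988 = 0.00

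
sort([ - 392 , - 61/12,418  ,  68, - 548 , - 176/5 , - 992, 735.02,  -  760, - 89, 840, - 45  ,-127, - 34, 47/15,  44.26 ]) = [ - 992, - 760, - 548, - 392, - 127, - 89, - 45, - 176/5, - 34 , - 61/12, 47/15,44.26, 68,  418, 735.02 , 840]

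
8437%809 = 347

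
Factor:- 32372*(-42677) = 1381539844= 2^2*8093^1*42677^1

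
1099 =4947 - 3848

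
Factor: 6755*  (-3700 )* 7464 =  - 186551484000= -2^5* 3^1*5^3 * 7^1 * 37^1 * 193^1*311^1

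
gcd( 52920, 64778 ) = 98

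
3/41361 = 1/13787= 0.00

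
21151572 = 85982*246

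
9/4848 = 3/1616 = 0.00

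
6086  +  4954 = 11040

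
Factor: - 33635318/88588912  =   - 16817659/44294456 = - 2^( - 3 )*2579^1*6521^1*5536807^(  -  1) 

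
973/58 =16 + 45/58 =16.78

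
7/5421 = 7/5421= 0.00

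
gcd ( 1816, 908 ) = 908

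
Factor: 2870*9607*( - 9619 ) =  - 2^1*5^1*7^1*13^1*41^1*739^1 * 9619^1 = - 265215933710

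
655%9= 7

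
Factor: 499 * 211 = 211^1 * 499^1= 105289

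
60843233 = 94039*647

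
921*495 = 455895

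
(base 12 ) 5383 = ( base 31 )9gq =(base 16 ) 23D3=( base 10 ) 9171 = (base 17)1EC8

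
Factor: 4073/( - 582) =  - 2^( - 1)*3^( - 1)*97^ ( - 1)* 4073^1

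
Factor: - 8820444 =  - 2^2*3^1*73^1*10069^1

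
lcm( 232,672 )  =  19488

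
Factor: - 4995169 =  - 4995169^1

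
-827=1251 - 2078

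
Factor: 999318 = 2^1*3^1*151^1*1103^1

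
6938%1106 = 302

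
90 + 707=797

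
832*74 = 61568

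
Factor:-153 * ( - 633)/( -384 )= - 32283/128 = - 2^( - 7 )*3^2 * 17^1 * 211^1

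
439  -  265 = 174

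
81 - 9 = 72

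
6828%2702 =1424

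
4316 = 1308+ 3008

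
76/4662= 38/2331 = 0.02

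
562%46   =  10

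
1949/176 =11 + 13/176 = 11.07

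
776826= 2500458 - 1723632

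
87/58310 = 87/58310=0.00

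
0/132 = 0 = 0.00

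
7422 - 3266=4156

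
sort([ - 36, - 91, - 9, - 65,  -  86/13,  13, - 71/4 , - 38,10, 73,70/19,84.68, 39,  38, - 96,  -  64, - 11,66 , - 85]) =[ - 96,  -  91, - 85,-65,-64, - 38, - 36, - 71/4, - 11, - 9, - 86/13, 70/19, 10, 13,38,39,66, 73, 84.68 ]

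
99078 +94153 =193231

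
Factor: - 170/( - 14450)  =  5^( - 1)*17^( -1) =1/85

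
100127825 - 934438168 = -834310343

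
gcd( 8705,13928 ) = 1741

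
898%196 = 114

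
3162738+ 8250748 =11413486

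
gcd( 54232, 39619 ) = 1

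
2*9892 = 19784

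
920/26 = 35 + 5/13 = 35.38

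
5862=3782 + 2080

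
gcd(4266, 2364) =6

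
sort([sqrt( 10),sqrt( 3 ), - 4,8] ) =[- 4, sqrt( 3),sqrt(10 ),8] 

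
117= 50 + 67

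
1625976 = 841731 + 784245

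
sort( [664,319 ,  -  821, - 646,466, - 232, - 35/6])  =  [ - 821,-646, - 232, - 35/6,319, 466,664]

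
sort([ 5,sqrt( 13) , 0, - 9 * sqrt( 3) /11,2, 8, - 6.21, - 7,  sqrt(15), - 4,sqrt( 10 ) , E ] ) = [ - 7,  -  6.21, - 4, - 9*sqrt(3 ) /11, 0 , 2,  E, sqrt(10),sqrt(13 ),sqrt(15),5 , 8 ] 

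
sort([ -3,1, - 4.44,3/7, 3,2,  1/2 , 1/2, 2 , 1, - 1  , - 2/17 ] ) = [-4.44,-3,  -  1,  -  2/17,3/7,1/2,1/2,1,1,2,2,3 ]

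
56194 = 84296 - 28102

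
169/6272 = 169/6272 = 0.03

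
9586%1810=536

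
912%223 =20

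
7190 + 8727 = 15917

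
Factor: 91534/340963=2^1*7^( - 1)*67^(-1) * 727^(-1)*45767^1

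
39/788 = 39/788=0.05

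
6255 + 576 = 6831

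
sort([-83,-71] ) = [ -83, - 71]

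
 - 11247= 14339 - 25586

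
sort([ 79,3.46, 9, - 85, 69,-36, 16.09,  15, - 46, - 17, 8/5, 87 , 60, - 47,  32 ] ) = [-85, - 47,-46, - 36,-17,  8/5, 3.46,9,  15,  16.09,  32,60, 69, 79,87 ] 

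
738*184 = 135792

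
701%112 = 29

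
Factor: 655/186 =2^(-1)*3^( - 1)*5^1*31^ (-1 )*131^1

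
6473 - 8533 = -2060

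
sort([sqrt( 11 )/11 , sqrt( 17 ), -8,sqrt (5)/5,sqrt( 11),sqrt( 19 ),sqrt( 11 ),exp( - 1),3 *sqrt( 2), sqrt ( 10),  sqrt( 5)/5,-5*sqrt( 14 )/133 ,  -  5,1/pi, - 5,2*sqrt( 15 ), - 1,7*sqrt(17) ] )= [-8,  -  5, - 5,  -  1, - 5 * sqrt( 14)/133,sqrt(11)/11, 1/pi,exp(-1 ) , sqrt( 5)/5,sqrt(5) /5,sqrt( 10), sqrt (11),sqrt(11 ),sqrt(17 ),3* sqrt(2),sqrt( 19),2*sqrt(15),7*sqrt( 17) ]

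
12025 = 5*2405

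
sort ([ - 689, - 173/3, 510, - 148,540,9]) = [ - 689,-148,- 173/3,9, 510, 540 ] 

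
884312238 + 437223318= 1321535556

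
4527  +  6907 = 11434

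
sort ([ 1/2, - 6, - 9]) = [ - 9, - 6,1/2 ] 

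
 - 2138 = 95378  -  97516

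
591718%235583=120552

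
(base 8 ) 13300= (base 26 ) 8G0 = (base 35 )4QE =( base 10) 5824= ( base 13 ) 2860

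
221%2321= 221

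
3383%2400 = 983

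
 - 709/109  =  - 709/109 = - 6.50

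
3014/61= 49 + 25/61 = 49.41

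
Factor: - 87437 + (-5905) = - 93342= -2^1*3^1*47^1*331^1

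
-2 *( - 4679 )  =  9358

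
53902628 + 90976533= 144879161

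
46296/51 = 907 + 13/17 = 907.76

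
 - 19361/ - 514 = 19361/514 = 37.67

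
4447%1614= 1219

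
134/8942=67/4471= 0.01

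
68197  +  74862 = 143059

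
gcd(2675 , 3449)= 1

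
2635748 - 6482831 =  - 3847083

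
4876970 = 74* 65905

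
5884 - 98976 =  - 93092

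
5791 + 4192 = 9983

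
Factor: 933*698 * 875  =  2^1*3^1 * 5^3*7^1*311^1 * 349^1= 569829750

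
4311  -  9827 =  -5516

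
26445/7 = 26445/7=3777.86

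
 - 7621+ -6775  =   - 14396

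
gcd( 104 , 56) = 8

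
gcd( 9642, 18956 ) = 2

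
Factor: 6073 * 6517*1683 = 66609338103 = 3^2*7^3*11^1*17^1*19^1*6073^1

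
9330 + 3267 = 12597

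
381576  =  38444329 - 38062753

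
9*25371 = 228339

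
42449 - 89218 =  - 46769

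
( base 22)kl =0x1cd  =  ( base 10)461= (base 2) 111001101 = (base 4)13031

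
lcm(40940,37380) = 859740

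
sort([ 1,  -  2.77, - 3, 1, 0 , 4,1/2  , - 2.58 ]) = [- 3,-2.77, - 2.58, 0, 1/2,1,1,4]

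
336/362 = 168/181 = 0.93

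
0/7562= 0 = 0.00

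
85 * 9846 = 836910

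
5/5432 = 5/5432 = 0.00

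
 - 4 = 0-4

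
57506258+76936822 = 134443080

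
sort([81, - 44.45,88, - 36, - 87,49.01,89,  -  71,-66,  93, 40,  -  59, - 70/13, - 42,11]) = [ - 87, - 71, - 66, - 59  , -44.45, - 42, - 36,  -  70/13, 11 , 40,49.01, 81 , 88,89,  93]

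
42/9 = 14/3 = 4.67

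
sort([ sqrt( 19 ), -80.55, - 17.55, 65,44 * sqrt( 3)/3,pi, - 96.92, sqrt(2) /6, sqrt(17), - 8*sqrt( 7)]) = [ - 96.92, - 80.55,-8*sqrt ( 7), - 17.55,  sqrt(2)/6, pi,sqrt(17), sqrt(19), 44*sqrt( 3)/3,65 ]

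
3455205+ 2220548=5675753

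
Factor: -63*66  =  -2^1 * 3^3*7^1 * 11^1 = - 4158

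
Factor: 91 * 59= 5369 = 7^1  *  13^1 * 59^1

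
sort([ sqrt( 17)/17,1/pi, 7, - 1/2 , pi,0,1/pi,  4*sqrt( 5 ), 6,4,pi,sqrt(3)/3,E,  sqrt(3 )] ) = [ - 1/2,0, sqrt( 17)/17, 1/pi, 1/pi,sqrt( 3 ) /3, sqrt(3),E,pi,  pi,4,6,7, 4 *sqrt(5) ]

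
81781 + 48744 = 130525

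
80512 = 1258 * 64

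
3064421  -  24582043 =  - 21517622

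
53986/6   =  26993/3 = 8997.67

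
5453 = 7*779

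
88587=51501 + 37086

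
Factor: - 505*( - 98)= 2^1* 5^1*7^2 * 101^1 = 49490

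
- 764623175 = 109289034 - 873912209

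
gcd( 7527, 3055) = 13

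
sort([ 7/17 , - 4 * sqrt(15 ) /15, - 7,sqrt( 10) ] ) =[ - 7, - 4 * sqrt(15)/15,  7/17,  sqrt(10 )]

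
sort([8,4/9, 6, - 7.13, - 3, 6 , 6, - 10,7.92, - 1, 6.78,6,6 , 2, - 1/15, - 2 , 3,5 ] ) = [ - 10, - 7.13, - 3, - 2 , - 1, - 1/15,4/9, 2, 3, 5, 6,6,6, 6, 6,6.78, 7.92,  8]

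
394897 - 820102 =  - 425205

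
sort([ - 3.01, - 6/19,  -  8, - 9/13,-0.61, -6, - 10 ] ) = [- 10,-8, - 6, - 3.01,  -  9/13, - 0.61, - 6/19 ] 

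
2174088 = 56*38823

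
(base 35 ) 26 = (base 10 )76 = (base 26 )2O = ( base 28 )2K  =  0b1001100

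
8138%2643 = 209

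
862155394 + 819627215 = 1681782609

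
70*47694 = 3338580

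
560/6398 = 40/457 = 0.09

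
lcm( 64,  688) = 2752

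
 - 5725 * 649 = -3715525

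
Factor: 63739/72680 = 2^( -3 )*  5^( - 1)*13^1*23^( - 1)* 79^( - 1) * 4903^1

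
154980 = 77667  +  77313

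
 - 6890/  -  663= 10 + 20/51 = 10.39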